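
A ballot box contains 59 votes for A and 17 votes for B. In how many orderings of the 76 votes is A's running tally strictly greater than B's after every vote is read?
Strict-lead orderings = 21123646950457800

Total orderings of the 76 votes with 59 for A: C(76, 59) = 38223742100828400. By the Bertrand ballot formula (Cycle Lemma / reflection principle), the number of orderings in which A is strictly ahead of B throughout is (p − q)/(p + q) · C(p + q, p) = (59 − 17)/(59 + 17) · 38223742100828400 = 21123646950457800.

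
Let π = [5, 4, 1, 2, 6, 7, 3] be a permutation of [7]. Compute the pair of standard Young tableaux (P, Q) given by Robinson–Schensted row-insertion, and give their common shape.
P = [1, 2, 3, 7] / [4, 6] / [5];  Q = [1, 4, 5, 6] / [2, 7] / [3];  common shape = (4, 2, 1)

Row-insert the values π_1, π_2, … into P one at a time, bumping the leftmost entry strictly greater than the inserted value down to the next row. The recording tableau Q records, in position (i, j), the step at which that cell was added to P.
  Insert 5 (step 1): P = [5];  Q = [1]
  Insert 4 (step 2): P = [4] / [5];  Q = [1] / [2]
  Insert 1 (step 3): P = [1] / [4] / [5];  Q = [1] / [2] / [3]
  Insert 2 (step 4): P = [1, 2] / [4] / [5];  Q = [1, 4] / [2] / [3]
  Insert 6 (step 5): P = [1, 2, 6] / [4] / [5];  Q = [1, 4, 5] / [2] / [3]
  Insert 7 (step 6): P = [1, 2, 6, 7] / [4] / [5];  Q = [1, 4, 5, 6] / [2] / [3]
  Insert 3 (step 7): P = [1, 2, 3, 7] / [4, 6] / [5];  Q = [1, 4, 5, 6] / [2, 7] / [3]
Final shape: (4, 2, 1).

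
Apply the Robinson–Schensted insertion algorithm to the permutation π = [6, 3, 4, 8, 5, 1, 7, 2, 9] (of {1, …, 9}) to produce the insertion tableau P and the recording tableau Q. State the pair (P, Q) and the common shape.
P = [1, 2, 5, 7, 9] / [3, 4] / [6, 8];  Q = [1, 3, 4, 7, 9] / [2, 5] / [6, 8];  common shape = (5, 2, 2)

Row-insert the values π_1, π_2, … into P one at a time, bumping the leftmost entry strictly greater than the inserted value down to the next row. The recording tableau Q records, in position (i, j), the step at which that cell was added to P.
  Insert 6 (step 1): P = [6];  Q = [1]
  Insert 3 (step 2): P = [3] / [6];  Q = [1] / [2]
  Insert 4 (step 3): P = [3, 4] / [6];  Q = [1, 3] / [2]
  Insert 8 (step 4): P = [3, 4, 8] / [6];  Q = [1, 3, 4] / [2]
  Insert 5 (step 5): P = [3, 4, 5] / [6, 8];  Q = [1, 3, 4] / [2, 5]
  Insert 1 (step 6): P = [1, 4, 5] / [3, 8] / [6];  Q = [1, 3, 4] / [2, 5] / [6]
  Insert 7 (step 7): P = [1, 4, 5, 7] / [3, 8] / [6];  Q = [1, 3, 4, 7] / [2, 5] / [6]
  Insert 2 (step 8): P = [1, 2, 5, 7] / [3, 4] / [6, 8];  Q = [1, 3, 4, 7] / [2, 5] / [6, 8]
  Insert 9 (step 9): P = [1, 2, 5, 7, 9] / [3, 4] / [6, 8];  Q = [1, 3, 4, 7, 9] / [2, 5] / [6, 8]
Final shape: (5, 2, 2).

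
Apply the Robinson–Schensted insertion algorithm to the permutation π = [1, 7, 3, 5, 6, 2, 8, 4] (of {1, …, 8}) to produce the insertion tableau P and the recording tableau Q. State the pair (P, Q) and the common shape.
P = [1, 2, 4, 6, 8] / [3, 5] / [7];  Q = [1, 2, 4, 5, 7] / [3, 8] / [6];  common shape = (5, 2, 1)

Row-insert the values π_1, π_2, … into P one at a time, bumping the leftmost entry strictly greater than the inserted value down to the next row. The recording tableau Q records, in position (i, j), the step at which that cell was added to P.
  Insert 1 (step 1): P = [1];  Q = [1]
  Insert 7 (step 2): P = [1, 7];  Q = [1, 2]
  Insert 3 (step 3): P = [1, 3] / [7];  Q = [1, 2] / [3]
  Insert 5 (step 4): P = [1, 3, 5] / [7];  Q = [1, 2, 4] / [3]
  Insert 6 (step 5): P = [1, 3, 5, 6] / [7];  Q = [1, 2, 4, 5] / [3]
  Insert 2 (step 6): P = [1, 2, 5, 6] / [3] / [7];  Q = [1, 2, 4, 5] / [3] / [6]
  Insert 8 (step 7): P = [1, 2, 5, 6, 8] / [3] / [7];  Q = [1, 2, 4, 5, 7] / [3] / [6]
  Insert 4 (step 8): P = [1, 2, 4, 6, 8] / [3, 5] / [7];  Q = [1, 2, 4, 5, 7] / [3, 8] / [6]
Final shape: (5, 2, 1).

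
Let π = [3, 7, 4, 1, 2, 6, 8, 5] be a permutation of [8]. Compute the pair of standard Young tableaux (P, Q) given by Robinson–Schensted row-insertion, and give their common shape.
P = [1, 2, 5, 8] / [3, 4, 6] / [7];  Q = [1, 2, 6, 7] / [3, 5, 8] / [4];  common shape = (4, 3, 1)

Row-insert the values π_1, π_2, … into P one at a time, bumping the leftmost entry strictly greater than the inserted value down to the next row. The recording tableau Q records, in position (i, j), the step at which that cell was added to P.
  Insert 3 (step 1): P = [3];  Q = [1]
  Insert 7 (step 2): P = [3, 7];  Q = [1, 2]
  Insert 4 (step 3): P = [3, 4] / [7];  Q = [1, 2] / [3]
  Insert 1 (step 4): P = [1, 4] / [3] / [7];  Q = [1, 2] / [3] / [4]
  Insert 2 (step 5): P = [1, 2] / [3, 4] / [7];  Q = [1, 2] / [3, 5] / [4]
  Insert 6 (step 6): P = [1, 2, 6] / [3, 4] / [7];  Q = [1, 2, 6] / [3, 5] / [4]
  Insert 8 (step 7): P = [1, 2, 6, 8] / [3, 4] / [7];  Q = [1, 2, 6, 7] / [3, 5] / [4]
  Insert 5 (step 8): P = [1, 2, 5, 8] / [3, 4, 6] / [7];  Q = [1, 2, 6, 7] / [3, 5, 8] / [4]
Final shape: (4, 3, 1).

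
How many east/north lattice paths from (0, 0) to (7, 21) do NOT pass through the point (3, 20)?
Number of paths = 1175185

Total paths from (0, 0) to (7, 21): C(28, 7) = 1184040. Paths through (3, 20): (paths (0, 0) → (3, 20)) × (paths (3, 20) → (7, 21)) = C(23, 3) · C(5, 4) = 1771 · 5 = 8855. Avoidance count = 1184040 − 8855 = 1175185.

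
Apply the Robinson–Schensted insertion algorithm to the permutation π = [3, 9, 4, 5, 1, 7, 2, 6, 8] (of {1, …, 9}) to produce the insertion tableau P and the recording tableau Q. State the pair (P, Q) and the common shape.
P = [1, 2, 5, 6, 8] / [3, 4, 7] / [9];  Q = [1, 2, 4, 6, 9] / [3, 7, 8] / [5];  common shape = (5, 3, 1)

Row-insert the values π_1, π_2, … into P one at a time, bumping the leftmost entry strictly greater than the inserted value down to the next row. The recording tableau Q records, in position (i, j), the step at which that cell was added to P.
  Insert 3 (step 1): P = [3];  Q = [1]
  Insert 9 (step 2): P = [3, 9];  Q = [1, 2]
  Insert 4 (step 3): P = [3, 4] / [9];  Q = [1, 2] / [3]
  Insert 5 (step 4): P = [3, 4, 5] / [9];  Q = [1, 2, 4] / [3]
  Insert 1 (step 5): P = [1, 4, 5] / [3] / [9];  Q = [1, 2, 4] / [3] / [5]
  Insert 7 (step 6): P = [1, 4, 5, 7] / [3] / [9];  Q = [1, 2, 4, 6] / [3] / [5]
  Insert 2 (step 7): P = [1, 2, 5, 7] / [3, 4] / [9];  Q = [1, 2, 4, 6] / [3, 7] / [5]
  Insert 6 (step 8): P = [1, 2, 5, 6] / [3, 4, 7] / [9];  Q = [1, 2, 4, 6] / [3, 7, 8] / [5]
  Insert 8 (step 9): P = [1, 2, 5, 6, 8] / [3, 4, 7] / [9];  Q = [1, 2, 4, 6, 9] / [3, 7, 8] / [5]
Final shape: (5, 3, 1).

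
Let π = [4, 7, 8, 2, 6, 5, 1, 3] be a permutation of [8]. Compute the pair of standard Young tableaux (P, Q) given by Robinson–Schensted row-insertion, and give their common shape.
P = [1, 3, 8] / [2, 5] / [4, 6] / [7];  Q = [1, 2, 3] / [4, 5] / [6, 8] / [7];  common shape = (3, 2, 2, 1)

Row-insert the values π_1, π_2, … into P one at a time, bumping the leftmost entry strictly greater than the inserted value down to the next row. The recording tableau Q records, in position (i, j), the step at which that cell was added to P.
  Insert 4 (step 1): P = [4];  Q = [1]
  Insert 7 (step 2): P = [4, 7];  Q = [1, 2]
  Insert 8 (step 3): P = [4, 7, 8];  Q = [1, 2, 3]
  Insert 2 (step 4): P = [2, 7, 8] / [4];  Q = [1, 2, 3] / [4]
  Insert 6 (step 5): P = [2, 6, 8] / [4, 7];  Q = [1, 2, 3] / [4, 5]
  Insert 5 (step 6): P = [2, 5, 8] / [4, 6] / [7];  Q = [1, 2, 3] / [4, 5] / [6]
  Insert 1 (step 7): P = [1, 5, 8] / [2, 6] / [4] / [7];  Q = [1, 2, 3] / [4, 5] / [6] / [7]
  Insert 3 (step 8): P = [1, 3, 8] / [2, 5] / [4, 6] / [7];  Q = [1, 2, 3] / [4, 5] / [6, 8] / [7]
Final shape: (3, 2, 2, 1).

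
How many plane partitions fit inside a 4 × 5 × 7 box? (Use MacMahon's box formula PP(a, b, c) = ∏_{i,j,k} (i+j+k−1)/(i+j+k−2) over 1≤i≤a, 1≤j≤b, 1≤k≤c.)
PP(4, 5, 7) = 868489479

Evaluate the triple product over i = 1..4, j = 1..5, k = 1..7. The factors are (2/1) · (3/2) · (4/3) · (5/4) · (6/5) · (7/6) · (8/7) · (3/2) · … (140 factors total). The numerators and denominators telescope so the product is an integer; carrying out the multiplication exactly gives PP(4, 5, 7) = 868489479.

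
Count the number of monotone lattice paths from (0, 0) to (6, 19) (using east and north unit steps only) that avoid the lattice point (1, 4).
Number of paths = 99580

Total paths from (0, 0) to (6, 19): C(25, 6) = 177100. Paths through (1, 4): (paths (0, 0) → (1, 4)) × (paths (1, 4) → (6, 19)) = C(5, 1) · C(20, 5) = 5 · 15504 = 77520. Avoidance count = 177100 − 77520 = 99580.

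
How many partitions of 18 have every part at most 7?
p(18, parts ≤ 7) = 248

Use the recurrence p(n, m) = p(n, m−1) + p(n−m, m): either the largest part is < m (count p(n, m−1)) or the largest part is exactly m (remove one copy of m, count p(n−m, m)). With p(0, ·) = 1 this gives p(18, parts ≤ 7) = 248. (By conjugating Young diagrams, this also counts partitions of 18 into at most 7 parts.)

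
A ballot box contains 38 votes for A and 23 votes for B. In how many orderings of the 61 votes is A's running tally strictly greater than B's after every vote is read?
Strict-lead orderings = 9231052271395500

Total orderings of the 61 votes with 38 for A: C(61, 38) = 37539612570341700. By the Bertrand ballot formula (Cycle Lemma / reflection principle), the number of orderings in which A is strictly ahead of B throughout is (p − q)/(p + q) · C(p + q, p) = (38 − 23)/(38 + 23) · 37539612570341700 = 9231052271395500.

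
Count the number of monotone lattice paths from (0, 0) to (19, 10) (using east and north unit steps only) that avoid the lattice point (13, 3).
Number of paths = 19069050

Total paths from (0, 0) to (19, 10): C(29, 19) = 20030010. Paths through (13, 3): (paths (0, 0) → (13, 3)) × (paths (13, 3) → (19, 10)) = C(16, 13) · C(13, 6) = 560 · 1716 = 960960. Avoidance count = 20030010 − 960960 = 19069050.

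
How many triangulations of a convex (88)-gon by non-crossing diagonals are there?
C_86 = 4180080073556524734514695828170907458428751314320

These polygon triangulations are counted by the Catalan number C_n = (1/(n + 1)) · C(2n, n). For n = 86: C_86 = (1/87) · C(172, 86) = 363666966399417651902778537050868948883301364345840/87 = 4180080073556524734514695828170907458428751314320.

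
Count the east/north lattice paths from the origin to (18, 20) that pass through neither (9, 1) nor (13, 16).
Number of paths = 24962962080

Inclusion–exclusion. Total paths: C(38, 18) = 33578000610. Through P₁: C(10, 9)·C(28, 9) = 69069000. Through P₂: C(29, 13)·C(9, 5) = 8550853290. Since P₁ is strictly southwest of P₂, a monotone path through both must visit P₁ then P₂; paths through both = C(10, 9)·C(19, 4)·C(9, 5) = 4883760. Avoid both = 33578000610 − 69069000 − 8550853290 + 4883760 = 24962962080.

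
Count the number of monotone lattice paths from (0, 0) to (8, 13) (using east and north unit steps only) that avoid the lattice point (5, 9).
Number of paths = 133420

Total paths from (0, 0) to (8, 13): C(21, 8) = 203490. Paths through (5, 9): (paths (0, 0) → (5, 9)) × (paths (5, 9) → (8, 13)) = C(14, 5) · C(7, 3) = 2002 · 35 = 70070. Avoidance count = 203490 − 70070 = 133420.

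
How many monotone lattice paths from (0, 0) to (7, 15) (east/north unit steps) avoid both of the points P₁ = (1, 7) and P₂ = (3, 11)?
Number of paths = 129440

Inclusion–exclusion. Total paths: C(22, 7) = 170544. Through P₁: C(8, 1)·C(14, 6) = 24024. Through P₂: C(14, 3)·C(8, 4) = 25480. Since P₁ is strictly southwest of P₂, a monotone path through both must visit P₁ then P₂; paths through both = C(8, 1)·C(6, 2)·C(8, 4) = 8400. Avoid both = 170544 − 24024 − 25480 + 8400 = 129440.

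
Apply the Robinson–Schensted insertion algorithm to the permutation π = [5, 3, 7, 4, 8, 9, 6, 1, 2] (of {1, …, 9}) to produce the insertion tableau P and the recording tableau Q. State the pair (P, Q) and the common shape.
P = [1, 2, 6, 9] / [3, 4, 8] / [5, 7];  Q = [1, 3, 5, 6] / [2, 4, 7] / [8, 9];  common shape = (4, 3, 2)

Row-insert the values π_1, π_2, … into P one at a time, bumping the leftmost entry strictly greater than the inserted value down to the next row. The recording tableau Q records, in position (i, j), the step at which that cell was added to P.
  Insert 5 (step 1): P = [5];  Q = [1]
  Insert 3 (step 2): P = [3] / [5];  Q = [1] / [2]
  Insert 7 (step 3): P = [3, 7] / [5];  Q = [1, 3] / [2]
  Insert 4 (step 4): P = [3, 4] / [5, 7];  Q = [1, 3] / [2, 4]
  Insert 8 (step 5): P = [3, 4, 8] / [5, 7];  Q = [1, 3, 5] / [2, 4]
  Insert 9 (step 6): P = [3, 4, 8, 9] / [5, 7];  Q = [1, 3, 5, 6] / [2, 4]
  Insert 6 (step 7): P = [3, 4, 6, 9] / [5, 7, 8];  Q = [1, 3, 5, 6] / [2, 4, 7]
  Insert 1 (step 8): P = [1, 4, 6, 9] / [3, 7, 8] / [5];  Q = [1, 3, 5, 6] / [2, 4, 7] / [8]
  Insert 2 (step 9): P = [1, 2, 6, 9] / [3, 4, 8] / [5, 7];  Q = [1, 3, 5, 6] / [2, 4, 7] / [8, 9]
Final shape: (4, 3, 2).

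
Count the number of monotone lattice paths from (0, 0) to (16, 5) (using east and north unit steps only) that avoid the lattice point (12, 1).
Number of paths = 19439

Total paths from (0, 0) to (16, 5): C(21, 16) = 20349. Paths through (12, 1): (paths (0, 0) → (12, 1)) × (paths (12, 1) → (16, 5)) = C(13, 12) · C(8, 4) = 13 · 70 = 910. Avoidance count = 20349 − 910 = 19439.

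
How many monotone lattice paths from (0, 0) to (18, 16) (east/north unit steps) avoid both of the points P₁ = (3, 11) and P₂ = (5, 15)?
Number of paths = 2198177358

Inclusion–exclusion. Total paths: C(34, 18) = 2203961430. Through P₁: C(14, 3)·C(20, 15) = 5643456. Through P₂: C(20, 5)·C(14, 13) = 217056. Since P₁ is strictly southwest of P₂, a monotone path through both must visit P₁ then P₂; paths through both = C(14, 3)·C(6, 2)·C(14, 13) = 76440. Avoid both = 2203961430 − 5643456 − 217056 + 76440 = 2198177358.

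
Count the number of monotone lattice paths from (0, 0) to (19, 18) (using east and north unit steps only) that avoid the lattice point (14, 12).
Number of paths = 13210774500

Total paths from (0, 0) to (19, 18): C(37, 19) = 17672631900. Paths through (14, 12): (paths (0, 0) → (14, 12)) × (paths (14, 12) → (19, 18)) = C(26, 14) · C(11, 5) = 9657700 · 462 = 4461857400. Avoidance count = 17672631900 − 4461857400 = 13210774500.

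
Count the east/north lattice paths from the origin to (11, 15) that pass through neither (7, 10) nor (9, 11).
Number of paths = 3631472

Inclusion–exclusion. Total paths: C(26, 11) = 7726160. Through P₁: C(17, 7)·C(9, 4) = 2450448. Through P₂: C(20, 9)·C(6, 2) = 2519400. Since P₁ is strictly southwest of P₂, a monotone path through both must visit P₁ then P₂; paths through both = C(17, 7)·C(3, 2)·C(6, 2) = 875160. Avoid both = 7726160 − 2450448 − 2519400 + 875160 = 3631472.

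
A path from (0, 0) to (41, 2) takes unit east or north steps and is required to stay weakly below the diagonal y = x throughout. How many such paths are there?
Number of paths = 860

By the reflection principle (André's argument), the number of monotone paths to (41, 2) with n ≤ m that never go above y = x is C(43, 41) − C(43, 42) = 903 − 43 = 860.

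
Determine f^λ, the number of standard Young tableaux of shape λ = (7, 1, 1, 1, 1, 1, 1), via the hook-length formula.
# SYT of shape (7, 1, 1, 1, 1, 1, 1) = 924

Hook-length formula: f^λ = n! / Π hook(c), product over all cells c of the Young diagram. For λ = (7, 1, 1, 1, 1, 1, 1), n = 13 boxes. Hook lengths by row (left-to-right, top-to-bottom): [13, 6, 5, 4, 3, 2, 1]; [6]; [5]; [4]; [3]; [2]; [1]. Product of hooks = 6739200. So f^λ = 13! / 6739200 = 6227020800 / 6739200 = 924.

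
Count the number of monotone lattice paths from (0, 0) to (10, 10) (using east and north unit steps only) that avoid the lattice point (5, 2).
Number of paths = 157729

Total paths from (0, 0) to (10, 10): C(20, 10) = 184756. Paths through (5, 2): (paths (0, 0) → (5, 2)) × (paths (5, 2) → (10, 10)) = C(7, 5) · C(13, 5) = 21 · 1287 = 27027. Avoidance count = 184756 − 27027 = 157729.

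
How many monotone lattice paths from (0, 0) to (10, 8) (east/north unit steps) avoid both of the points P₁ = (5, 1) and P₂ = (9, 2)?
Number of paths = 38831

Inclusion–exclusion. Total paths: C(18, 10) = 43758. Through P₁: C(6, 5)·C(12, 5) = 4752. Through P₂: C(11, 9)·C(7, 1) = 385. Since P₁ is strictly southwest of P₂, a monotone path through both must visit P₁ then P₂; paths through both = C(6, 5)·C(5, 4)·C(7, 1) = 210. Avoid both = 43758 − 4752 − 385 + 210 = 38831.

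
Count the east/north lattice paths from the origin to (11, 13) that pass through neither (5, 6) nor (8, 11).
Number of paths = 1206252

Inclusion–exclusion. Total paths: C(24, 11) = 2496144. Through P₁: C(11, 5)·C(13, 6) = 792792. Through P₂: C(19, 8)·C(5, 3) = 755820. Since P₁ is strictly southwest of P₂, a monotone path through both must visit P₁ then P₂; paths through both = C(11, 5)·C(8, 3)·C(5, 3) = 258720. Avoid both = 2496144 − 792792 − 755820 + 258720 = 1206252.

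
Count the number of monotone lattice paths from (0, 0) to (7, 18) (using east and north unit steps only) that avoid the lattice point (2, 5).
Number of paths = 300772

Total paths from (0, 0) to (7, 18): C(25, 7) = 480700. Paths through (2, 5): (paths (0, 0) → (2, 5)) × (paths (2, 5) → (7, 18)) = C(7, 2) · C(18, 5) = 21 · 8568 = 179928. Avoidance count = 480700 − 179928 = 300772.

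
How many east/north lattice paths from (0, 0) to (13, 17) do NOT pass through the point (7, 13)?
Number of paths = 103480650

Total paths from (0, 0) to (13, 17): C(30, 13) = 119759850. Paths through (7, 13): (paths (0, 0) → (7, 13)) × (paths (7, 13) → (13, 17)) = C(20, 7) · C(10, 6) = 77520 · 210 = 16279200. Avoidance count = 119759850 − 16279200 = 103480650.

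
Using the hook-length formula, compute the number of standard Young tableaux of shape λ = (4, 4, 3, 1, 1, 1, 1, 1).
# SYT of shape (4, 4, 3, 1, 1, 1, 1, 1) = 206388

Hook-length formula: f^λ = n! / Π hook(c), product over all cells c of the Young diagram. For λ = (4, 4, 3, 1, 1, 1, 1, 1), n = 16 boxes. Hook lengths by row (left-to-right, top-to-bottom): [11, 5, 4, 2]; [10, 4, 3, 1]; [8, 2, 1]; [5]; [4]; [3]; [2]; [1]. Product of hooks = 101376000. So f^λ = 16! / 101376000 = 20922789888000 / 101376000 = 206388.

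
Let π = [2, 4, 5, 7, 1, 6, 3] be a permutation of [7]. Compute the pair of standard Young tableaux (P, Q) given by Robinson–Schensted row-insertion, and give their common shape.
P = [1, 3, 5, 6] / [2, 4] / [7];  Q = [1, 2, 3, 4] / [5, 6] / [7];  common shape = (4, 2, 1)

Row-insert the values π_1, π_2, … into P one at a time, bumping the leftmost entry strictly greater than the inserted value down to the next row. The recording tableau Q records, in position (i, j), the step at which that cell was added to P.
  Insert 2 (step 1): P = [2];  Q = [1]
  Insert 4 (step 2): P = [2, 4];  Q = [1, 2]
  Insert 5 (step 3): P = [2, 4, 5];  Q = [1, 2, 3]
  Insert 7 (step 4): P = [2, 4, 5, 7];  Q = [1, 2, 3, 4]
  Insert 1 (step 5): P = [1, 4, 5, 7] / [2];  Q = [1, 2, 3, 4] / [5]
  Insert 6 (step 6): P = [1, 4, 5, 6] / [2, 7];  Q = [1, 2, 3, 4] / [5, 6]
  Insert 3 (step 7): P = [1, 3, 5, 6] / [2, 4] / [7];  Q = [1, 2, 3, 4] / [5, 6] / [7]
Final shape: (4, 2, 1).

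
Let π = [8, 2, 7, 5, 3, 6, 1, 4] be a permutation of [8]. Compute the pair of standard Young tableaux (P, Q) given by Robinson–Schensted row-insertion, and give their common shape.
P = [1, 3, 4] / [2, 6] / [5] / [7] / [8];  Q = [1, 3, 6] / [2, 8] / [4] / [5] / [7];  common shape = (3, 2, 1, 1, 1)

Row-insert the values π_1, π_2, … into P one at a time, bumping the leftmost entry strictly greater than the inserted value down to the next row. The recording tableau Q records, in position (i, j), the step at which that cell was added to P.
  Insert 8 (step 1): P = [8];  Q = [1]
  Insert 2 (step 2): P = [2] / [8];  Q = [1] / [2]
  Insert 7 (step 3): P = [2, 7] / [8];  Q = [1, 3] / [2]
  Insert 5 (step 4): P = [2, 5] / [7] / [8];  Q = [1, 3] / [2] / [4]
  Insert 3 (step 5): P = [2, 3] / [5] / [7] / [8];  Q = [1, 3] / [2] / [4] / [5]
  Insert 6 (step 6): P = [2, 3, 6] / [5] / [7] / [8];  Q = [1, 3, 6] / [2] / [4] / [5]
  Insert 1 (step 7): P = [1, 3, 6] / [2] / [5] / [7] / [8];  Q = [1, 3, 6] / [2] / [4] / [5] / [7]
  Insert 4 (step 8): P = [1, 3, 4] / [2, 6] / [5] / [7] / [8];  Q = [1, 3, 6] / [2, 8] / [4] / [5] / [7]
Final shape: (3, 2, 1, 1, 1).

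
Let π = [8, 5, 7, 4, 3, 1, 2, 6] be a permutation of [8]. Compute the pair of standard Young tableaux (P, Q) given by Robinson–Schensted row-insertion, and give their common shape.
P = [1, 2, 6] / [3, 7] / [4] / [5] / [8];  Q = [1, 3, 8] / [2, 7] / [4] / [5] / [6];  common shape = (3, 2, 1, 1, 1)

Row-insert the values π_1, π_2, … into P one at a time, bumping the leftmost entry strictly greater than the inserted value down to the next row. The recording tableau Q records, in position (i, j), the step at which that cell was added to P.
  Insert 8 (step 1): P = [8];  Q = [1]
  Insert 5 (step 2): P = [5] / [8];  Q = [1] / [2]
  Insert 7 (step 3): P = [5, 7] / [8];  Q = [1, 3] / [2]
  Insert 4 (step 4): P = [4, 7] / [5] / [8];  Q = [1, 3] / [2] / [4]
  Insert 3 (step 5): P = [3, 7] / [4] / [5] / [8];  Q = [1, 3] / [2] / [4] / [5]
  Insert 1 (step 6): P = [1, 7] / [3] / [4] / [5] / [8];  Q = [1, 3] / [2] / [4] / [5] / [6]
  Insert 2 (step 7): P = [1, 2] / [3, 7] / [4] / [5] / [8];  Q = [1, 3] / [2, 7] / [4] / [5] / [6]
  Insert 6 (step 8): P = [1, 2, 6] / [3, 7] / [4] / [5] / [8];  Q = [1, 3, 8] / [2, 7] / [4] / [5] / [6]
Final shape: (3, 2, 1, 1, 1).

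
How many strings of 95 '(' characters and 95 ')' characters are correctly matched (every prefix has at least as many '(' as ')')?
C_95 = 944973797977428207852605870454939596837230758234904050

These balanced parentheses are counted by the Catalan number C_n = (1/(n + 1)) · C(2n, n). For n = 95: C_95 = (1/96) · C(190, 95) = 90717484605833107953850163563674201296374152790550788800/96 = 944973797977428207852605870454939596837230758234904050.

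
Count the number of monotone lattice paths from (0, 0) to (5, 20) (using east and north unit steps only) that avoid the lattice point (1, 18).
Number of paths = 52845

Total paths from (0, 0) to (5, 20): C(25, 5) = 53130. Paths through (1, 18): (paths (0, 0) → (1, 18)) × (paths (1, 18) → (5, 20)) = C(19, 1) · C(6, 4) = 19 · 15 = 285. Avoidance count = 53130 − 285 = 52845.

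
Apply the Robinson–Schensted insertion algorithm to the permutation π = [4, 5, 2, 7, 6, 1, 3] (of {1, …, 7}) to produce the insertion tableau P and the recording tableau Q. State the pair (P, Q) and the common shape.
P = [1, 3, 6] / [2, 5] / [4, 7];  Q = [1, 2, 4] / [3, 5] / [6, 7];  common shape = (3, 2, 2)

Row-insert the values π_1, π_2, … into P one at a time, bumping the leftmost entry strictly greater than the inserted value down to the next row. The recording tableau Q records, in position (i, j), the step at which that cell was added to P.
  Insert 4 (step 1): P = [4];  Q = [1]
  Insert 5 (step 2): P = [4, 5];  Q = [1, 2]
  Insert 2 (step 3): P = [2, 5] / [4];  Q = [1, 2] / [3]
  Insert 7 (step 4): P = [2, 5, 7] / [4];  Q = [1, 2, 4] / [3]
  Insert 6 (step 5): P = [2, 5, 6] / [4, 7];  Q = [1, 2, 4] / [3, 5]
  Insert 1 (step 6): P = [1, 5, 6] / [2, 7] / [4];  Q = [1, 2, 4] / [3, 5] / [6]
  Insert 3 (step 7): P = [1, 3, 6] / [2, 5] / [4, 7];  Q = [1, 2, 4] / [3, 5] / [6, 7]
Final shape: (3, 2, 2).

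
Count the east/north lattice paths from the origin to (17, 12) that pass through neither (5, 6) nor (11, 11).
Number of paths = 39875451

Inclusion–exclusion. Total paths: C(29, 17) = 51895935. Through P₁: C(11, 5)·C(18, 12) = 8576568. Through P₂: C(22, 11)·C(7, 6) = 4938024. Since P₁ is strictly southwest of P₂, a monotone path through both must visit P₁ then P₂; paths through both = C(11, 5)·C(11, 6)·C(7, 6) = 1494108. Avoid both = 51895935 − 8576568 − 4938024 + 1494108 = 39875451.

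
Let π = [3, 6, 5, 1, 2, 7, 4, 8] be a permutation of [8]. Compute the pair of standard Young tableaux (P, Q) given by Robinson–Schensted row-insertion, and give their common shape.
P = [1, 2, 4, 8] / [3, 5, 7] / [6];  Q = [1, 2, 6, 8] / [3, 5, 7] / [4];  common shape = (4, 3, 1)

Row-insert the values π_1, π_2, … into P one at a time, bumping the leftmost entry strictly greater than the inserted value down to the next row. The recording tableau Q records, in position (i, j), the step at which that cell was added to P.
  Insert 3 (step 1): P = [3];  Q = [1]
  Insert 6 (step 2): P = [3, 6];  Q = [1, 2]
  Insert 5 (step 3): P = [3, 5] / [6];  Q = [1, 2] / [3]
  Insert 1 (step 4): P = [1, 5] / [3] / [6];  Q = [1, 2] / [3] / [4]
  Insert 2 (step 5): P = [1, 2] / [3, 5] / [6];  Q = [1, 2] / [3, 5] / [4]
  Insert 7 (step 6): P = [1, 2, 7] / [3, 5] / [6];  Q = [1, 2, 6] / [3, 5] / [4]
  Insert 4 (step 7): P = [1, 2, 4] / [3, 5, 7] / [6];  Q = [1, 2, 6] / [3, 5, 7] / [4]
  Insert 8 (step 8): P = [1, 2, 4, 8] / [3, 5, 7] / [6];  Q = [1, 2, 6, 8] / [3, 5, 7] / [4]
Final shape: (4, 3, 1).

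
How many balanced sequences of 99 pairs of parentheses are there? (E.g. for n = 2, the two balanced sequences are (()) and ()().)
C_99 = 227508830794229349661819540395688853956041682601541047340

These balanced parentheses are counted by the Catalan number C_n = (1/(n + 1)) · C(2n, n). For n = 99: C_99 = (1/100) · C(198, 99) = 22750883079422934966181954039568885395604168260154104734000/100 = 227508830794229349661819540395688853956041682601541047340.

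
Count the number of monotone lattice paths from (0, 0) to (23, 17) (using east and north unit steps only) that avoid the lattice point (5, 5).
Number of paths = 66936086100

Total paths from (0, 0) to (23, 17): C(40, 23) = 88732378800. Paths through (5, 5): (paths (0, 0) → (5, 5)) × (paths (5, 5) → (23, 17)) = C(10, 5) · C(30, 18) = 252 · 86493225 = 21796292700. Avoidance count = 88732378800 − 21796292700 = 66936086100.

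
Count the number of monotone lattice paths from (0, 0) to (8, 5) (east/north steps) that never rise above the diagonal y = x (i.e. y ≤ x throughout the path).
Number of paths = 572

By the reflection principle (André's argument), the number of monotone paths to (8, 5) with n ≤ m that never go above y = x is C(13, 8) − C(13, 9) = 1287 − 715 = 572.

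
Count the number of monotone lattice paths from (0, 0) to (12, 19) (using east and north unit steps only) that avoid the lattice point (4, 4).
Number of paths = 106798545

Total paths from (0, 0) to (12, 19): C(31, 12) = 141120525. Paths through (4, 4): (paths (0, 0) → (4, 4)) × (paths (4, 4) → (12, 19)) = C(8, 4) · C(23, 8) = 70 · 490314 = 34321980. Avoidance count = 141120525 − 34321980 = 106798545.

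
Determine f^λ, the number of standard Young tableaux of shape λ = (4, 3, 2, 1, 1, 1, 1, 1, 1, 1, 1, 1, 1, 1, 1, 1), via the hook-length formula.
# SYT of shape (4, 3, 2, 1, 1, 1, 1, 1, 1, 1, 1, 1, 1, 1, 1, 1) = 827904

Hook-length formula: f^λ = n! / Π hook(c), product over all cells c of the Young diagram. For λ = (4, 3, 2, 1, 1, 1, 1, 1, 1, 1, 1, 1, 1, 1, 1, 1), n = 22 boxes. Hook lengths by row (left-to-right, top-to-bottom): [19, 5, 3, 1]; [17, 3, 1]; [15, 1]; [13]; [12]; [11]; [10]; [9]; [8]; [7]; [6]; [5]; [4]; [3]; [2]; [1]. Product of hooks = 1357646209920000. So f^λ = 22! / 1357646209920000 = 1124000727777607680000 / 1357646209920000 = 827904.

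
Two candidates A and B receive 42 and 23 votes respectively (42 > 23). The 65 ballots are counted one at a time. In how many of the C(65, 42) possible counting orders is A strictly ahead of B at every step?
Strict-lead orderings = 66373979148761760

Total orderings of the 65 votes with 42 for A: C(65, 42) = 227068876035237600. By the Bertrand ballot formula (Cycle Lemma / reflection principle), the number of orderings in which A is strictly ahead of B throughout is (p − q)/(p + q) · C(p + q, p) = (42 − 23)/(42 + 23) · 227068876035237600 = 66373979148761760.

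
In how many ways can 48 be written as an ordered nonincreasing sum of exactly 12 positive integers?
p(48, 12 parts) = 12384

Partitions of n into exactly k parts are in bijection with partitions of n − k into at most k parts (subtract 1 from each part). So p(48, exactly 12) = p(36, parts ≤ 12). Computing via the recurrence p(m, j) = p(m, j−1) + p(m−j, j) gives 12384.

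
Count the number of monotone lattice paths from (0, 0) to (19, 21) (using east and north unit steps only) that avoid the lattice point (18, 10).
Number of paths = 131124931080

Total paths from (0, 0) to (19, 21): C(40, 19) = 131282408400. Paths through (18, 10): (paths (0, 0) → (18, 10)) × (paths (18, 10) → (19, 21)) = C(28, 18) · C(12, 1) = 13123110 · 12 = 157477320. Avoidance count = 131282408400 − 157477320 = 131124931080.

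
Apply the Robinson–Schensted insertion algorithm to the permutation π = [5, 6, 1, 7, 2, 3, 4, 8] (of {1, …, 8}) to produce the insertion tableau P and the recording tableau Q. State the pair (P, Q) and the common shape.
P = [1, 2, 3, 4, 8] / [5, 6, 7];  Q = [1, 2, 4, 7, 8] / [3, 5, 6];  common shape = (5, 3)

Row-insert the values π_1, π_2, … into P one at a time, bumping the leftmost entry strictly greater than the inserted value down to the next row. The recording tableau Q records, in position (i, j), the step at which that cell was added to P.
  Insert 5 (step 1): P = [5];  Q = [1]
  Insert 6 (step 2): P = [5, 6];  Q = [1, 2]
  Insert 1 (step 3): P = [1, 6] / [5];  Q = [1, 2] / [3]
  Insert 7 (step 4): P = [1, 6, 7] / [5];  Q = [1, 2, 4] / [3]
  Insert 2 (step 5): P = [1, 2, 7] / [5, 6];  Q = [1, 2, 4] / [3, 5]
  Insert 3 (step 6): P = [1, 2, 3] / [5, 6, 7];  Q = [1, 2, 4] / [3, 5, 6]
  Insert 4 (step 7): P = [1, 2, 3, 4] / [5, 6, 7];  Q = [1, 2, 4, 7] / [3, 5, 6]
  Insert 8 (step 8): P = [1, 2, 3, 4, 8] / [5, 6, 7];  Q = [1, 2, 4, 7, 8] / [3, 5, 6]
Final shape: (5, 3).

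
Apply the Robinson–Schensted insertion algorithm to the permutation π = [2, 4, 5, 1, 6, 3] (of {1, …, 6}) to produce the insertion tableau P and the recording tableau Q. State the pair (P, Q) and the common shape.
P = [1, 3, 5, 6] / [2, 4];  Q = [1, 2, 3, 5] / [4, 6];  common shape = (4, 2)

Row-insert the values π_1, π_2, … into P one at a time, bumping the leftmost entry strictly greater than the inserted value down to the next row. The recording tableau Q records, in position (i, j), the step at which that cell was added to P.
  Insert 2 (step 1): P = [2];  Q = [1]
  Insert 4 (step 2): P = [2, 4];  Q = [1, 2]
  Insert 5 (step 3): P = [2, 4, 5];  Q = [1, 2, 3]
  Insert 1 (step 4): P = [1, 4, 5] / [2];  Q = [1, 2, 3] / [4]
  Insert 6 (step 5): P = [1, 4, 5, 6] / [2];  Q = [1, 2, 3, 5] / [4]
  Insert 3 (step 6): P = [1, 3, 5, 6] / [2, 4];  Q = [1, 2, 3, 5] / [4, 6]
Final shape: (4, 2).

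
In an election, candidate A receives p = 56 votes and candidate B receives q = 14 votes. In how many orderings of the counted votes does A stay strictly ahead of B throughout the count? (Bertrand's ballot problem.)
Strict-lead orderings = 115952254145496

Total orderings of the 70 votes with 56 for A: C(70, 56) = 193253756909160. By the Bertrand ballot formula (Cycle Lemma / reflection principle), the number of orderings in which A is strictly ahead of B throughout is (p − q)/(p + q) · C(p + q, p) = (56 − 14)/(56 + 14) · 193253756909160 = 115952254145496.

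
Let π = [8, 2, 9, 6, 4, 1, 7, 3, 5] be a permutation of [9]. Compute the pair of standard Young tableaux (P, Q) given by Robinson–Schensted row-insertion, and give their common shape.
P = [1, 3, 5] / [2, 4, 7] / [6, 9] / [8];  Q = [1, 3, 7] / [2, 4, 9] / [5, 8] / [6];  common shape = (3, 3, 2, 1)

Row-insert the values π_1, π_2, … into P one at a time, bumping the leftmost entry strictly greater than the inserted value down to the next row. The recording tableau Q records, in position (i, j), the step at which that cell was added to P.
  Insert 8 (step 1): P = [8];  Q = [1]
  Insert 2 (step 2): P = [2] / [8];  Q = [1] / [2]
  Insert 9 (step 3): P = [2, 9] / [8];  Q = [1, 3] / [2]
  Insert 6 (step 4): P = [2, 6] / [8, 9];  Q = [1, 3] / [2, 4]
  Insert 4 (step 5): P = [2, 4] / [6, 9] / [8];  Q = [1, 3] / [2, 4] / [5]
  Insert 1 (step 6): P = [1, 4] / [2, 9] / [6] / [8];  Q = [1, 3] / [2, 4] / [5] / [6]
  Insert 7 (step 7): P = [1, 4, 7] / [2, 9] / [6] / [8];  Q = [1, 3, 7] / [2, 4] / [5] / [6]
  Insert 3 (step 8): P = [1, 3, 7] / [2, 4] / [6, 9] / [8];  Q = [1, 3, 7] / [2, 4] / [5, 8] / [6]
  Insert 5 (step 9): P = [1, 3, 5] / [2, 4, 7] / [6, 9] / [8];  Q = [1, 3, 7] / [2, 4, 9] / [5, 8] / [6]
Final shape: (3, 3, 2, 1).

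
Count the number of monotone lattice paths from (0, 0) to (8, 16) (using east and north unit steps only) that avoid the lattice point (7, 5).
Number of paths = 725967

Total paths from (0, 0) to (8, 16): C(24, 8) = 735471. Paths through (7, 5): (paths (0, 0) → (7, 5)) × (paths (7, 5) → (8, 16)) = C(12, 7) · C(12, 1) = 792 · 12 = 9504. Avoidance count = 735471 − 9504 = 725967.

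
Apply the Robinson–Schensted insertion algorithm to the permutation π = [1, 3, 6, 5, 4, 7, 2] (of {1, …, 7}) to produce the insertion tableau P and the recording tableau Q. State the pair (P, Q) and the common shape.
P = [1, 2, 4, 7] / [3] / [5] / [6];  Q = [1, 2, 3, 6] / [4] / [5] / [7];  common shape = (4, 1, 1, 1)

Row-insert the values π_1, π_2, … into P one at a time, bumping the leftmost entry strictly greater than the inserted value down to the next row. The recording tableau Q records, in position (i, j), the step at which that cell was added to P.
  Insert 1 (step 1): P = [1];  Q = [1]
  Insert 3 (step 2): P = [1, 3];  Q = [1, 2]
  Insert 6 (step 3): P = [1, 3, 6];  Q = [1, 2, 3]
  Insert 5 (step 4): P = [1, 3, 5] / [6];  Q = [1, 2, 3] / [4]
  Insert 4 (step 5): P = [1, 3, 4] / [5] / [6];  Q = [1, 2, 3] / [4] / [5]
  Insert 7 (step 6): P = [1, 3, 4, 7] / [5] / [6];  Q = [1, 2, 3, 6] / [4] / [5]
  Insert 2 (step 7): P = [1, 2, 4, 7] / [3] / [5] / [6];  Q = [1, 2, 3, 6] / [4] / [5] / [7]
Final shape: (4, 1, 1, 1).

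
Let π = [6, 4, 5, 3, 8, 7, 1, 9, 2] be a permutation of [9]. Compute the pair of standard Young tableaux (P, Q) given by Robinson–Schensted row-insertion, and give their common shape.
P = [1, 2, 7, 9] / [3, 5] / [4, 8] / [6];  Q = [1, 3, 5, 8] / [2, 6] / [4, 9] / [7];  common shape = (4, 2, 2, 1)

Row-insert the values π_1, π_2, … into P one at a time, bumping the leftmost entry strictly greater than the inserted value down to the next row. The recording tableau Q records, in position (i, j), the step at which that cell was added to P.
  Insert 6 (step 1): P = [6];  Q = [1]
  Insert 4 (step 2): P = [4] / [6];  Q = [1] / [2]
  Insert 5 (step 3): P = [4, 5] / [6];  Q = [1, 3] / [2]
  Insert 3 (step 4): P = [3, 5] / [4] / [6];  Q = [1, 3] / [2] / [4]
  Insert 8 (step 5): P = [3, 5, 8] / [4] / [6];  Q = [1, 3, 5] / [2] / [4]
  Insert 7 (step 6): P = [3, 5, 7] / [4, 8] / [6];  Q = [1, 3, 5] / [2, 6] / [4]
  Insert 1 (step 7): P = [1, 5, 7] / [3, 8] / [4] / [6];  Q = [1, 3, 5] / [2, 6] / [4] / [7]
  Insert 9 (step 8): P = [1, 5, 7, 9] / [3, 8] / [4] / [6];  Q = [1, 3, 5, 8] / [2, 6] / [4] / [7]
  Insert 2 (step 9): P = [1, 2, 7, 9] / [3, 5] / [4, 8] / [6];  Q = [1, 3, 5, 8] / [2, 6] / [4, 9] / [7]
Final shape: (4, 2, 2, 1).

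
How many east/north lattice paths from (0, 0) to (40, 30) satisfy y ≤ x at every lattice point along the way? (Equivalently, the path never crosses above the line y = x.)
Number of paths = 14849393674136062888

By the reflection principle (André's argument), the number of monotone paths to (40, 30) with n ≤ m that never go above y = x is C(70, 40) − C(70, 41) = 55347740058143507128 − 40498346384007444240 = 14849393674136062888.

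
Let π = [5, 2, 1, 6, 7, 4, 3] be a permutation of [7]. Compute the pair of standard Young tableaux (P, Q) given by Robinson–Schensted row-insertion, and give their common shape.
P = [1, 3, 7] / [2, 4] / [5, 6];  Q = [1, 4, 5] / [2, 6] / [3, 7];  common shape = (3, 2, 2)

Row-insert the values π_1, π_2, … into P one at a time, bumping the leftmost entry strictly greater than the inserted value down to the next row. The recording tableau Q records, in position (i, j), the step at which that cell was added to P.
  Insert 5 (step 1): P = [5];  Q = [1]
  Insert 2 (step 2): P = [2] / [5];  Q = [1] / [2]
  Insert 1 (step 3): P = [1] / [2] / [5];  Q = [1] / [2] / [3]
  Insert 6 (step 4): P = [1, 6] / [2] / [5];  Q = [1, 4] / [2] / [3]
  Insert 7 (step 5): P = [1, 6, 7] / [2] / [5];  Q = [1, 4, 5] / [2] / [3]
  Insert 4 (step 6): P = [1, 4, 7] / [2, 6] / [5];  Q = [1, 4, 5] / [2, 6] / [3]
  Insert 3 (step 7): P = [1, 3, 7] / [2, 4] / [5, 6];  Q = [1, 4, 5] / [2, 6] / [3, 7]
Final shape: (3, 2, 2).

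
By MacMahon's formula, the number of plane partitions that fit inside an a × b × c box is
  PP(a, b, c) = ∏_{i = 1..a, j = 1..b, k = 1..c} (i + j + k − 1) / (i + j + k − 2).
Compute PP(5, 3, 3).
PP(5, 3, 3) = 14112

Evaluate the triple product over i = 1..5, j = 1..3, k = 1..3. The factors are (2/1) · (3/2) · (4/3) · (3/2) · (4/3) · (5/4) · (4/3) · (5/4) · … (45 factors total). The numerators and denominators telescope so the product is an integer; carrying out the multiplication exactly gives PP(5, 3, 3) = 14112.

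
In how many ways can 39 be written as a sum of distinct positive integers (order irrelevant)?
q(39) = 982

A partition into distinct parts is a strictly decreasing sequence summing to n. The recurrence d(n, m) = d(n, m−1) + d(n−m, m−1) (use part m at most once) with q(n) = d(n, n) gives q(39) = 982. (Euler's theorem: # distinct-part partitions = # odd-part partitions.)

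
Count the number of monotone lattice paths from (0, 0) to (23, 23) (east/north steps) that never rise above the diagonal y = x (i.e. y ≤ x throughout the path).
Number of paths = 343059613650

By the reflection principle (André's argument), the number of monotone paths to (23, 23) with n ≤ m that never go above y = x is C(46, 23) − C(46, 24) = 8233430727600 − 7890371113950 = 343059613650.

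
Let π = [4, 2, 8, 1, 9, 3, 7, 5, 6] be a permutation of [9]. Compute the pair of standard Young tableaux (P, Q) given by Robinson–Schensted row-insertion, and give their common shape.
P = [1, 3, 5, 6] / [2, 7, 9] / [4, 8];  Q = [1, 3, 5, 9] / [2, 6, 7] / [4, 8];  common shape = (4, 3, 2)

Row-insert the values π_1, π_2, … into P one at a time, bumping the leftmost entry strictly greater than the inserted value down to the next row. The recording tableau Q records, in position (i, j), the step at which that cell was added to P.
  Insert 4 (step 1): P = [4];  Q = [1]
  Insert 2 (step 2): P = [2] / [4];  Q = [1] / [2]
  Insert 8 (step 3): P = [2, 8] / [4];  Q = [1, 3] / [2]
  Insert 1 (step 4): P = [1, 8] / [2] / [4];  Q = [1, 3] / [2] / [4]
  Insert 9 (step 5): P = [1, 8, 9] / [2] / [4];  Q = [1, 3, 5] / [2] / [4]
  Insert 3 (step 6): P = [1, 3, 9] / [2, 8] / [4];  Q = [1, 3, 5] / [2, 6] / [4]
  Insert 7 (step 7): P = [1, 3, 7] / [2, 8, 9] / [4];  Q = [1, 3, 5] / [2, 6, 7] / [4]
  Insert 5 (step 8): P = [1, 3, 5] / [2, 7, 9] / [4, 8];  Q = [1, 3, 5] / [2, 6, 7] / [4, 8]
  Insert 6 (step 9): P = [1, 3, 5, 6] / [2, 7, 9] / [4, 8];  Q = [1, 3, 5, 9] / [2, 6, 7] / [4, 8]
Final shape: (4, 3, 2).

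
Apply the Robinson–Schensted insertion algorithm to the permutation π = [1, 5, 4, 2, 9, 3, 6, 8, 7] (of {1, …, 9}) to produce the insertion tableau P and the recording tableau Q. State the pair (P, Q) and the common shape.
P = [1, 2, 3, 6, 7] / [4, 8] / [5, 9];  Q = [1, 2, 5, 7, 8] / [3, 6] / [4, 9];  common shape = (5, 2, 2)

Row-insert the values π_1, π_2, … into P one at a time, bumping the leftmost entry strictly greater than the inserted value down to the next row. The recording tableau Q records, in position (i, j), the step at which that cell was added to P.
  Insert 1 (step 1): P = [1];  Q = [1]
  Insert 5 (step 2): P = [1, 5];  Q = [1, 2]
  Insert 4 (step 3): P = [1, 4] / [5];  Q = [1, 2] / [3]
  Insert 2 (step 4): P = [1, 2] / [4] / [5];  Q = [1, 2] / [3] / [4]
  Insert 9 (step 5): P = [1, 2, 9] / [4] / [5];  Q = [1, 2, 5] / [3] / [4]
  Insert 3 (step 6): P = [1, 2, 3] / [4, 9] / [5];  Q = [1, 2, 5] / [3, 6] / [4]
  Insert 6 (step 7): P = [1, 2, 3, 6] / [4, 9] / [5];  Q = [1, 2, 5, 7] / [3, 6] / [4]
  Insert 8 (step 8): P = [1, 2, 3, 6, 8] / [4, 9] / [5];  Q = [1, 2, 5, 7, 8] / [3, 6] / [4]
  Insert 7 (step 9): P = [1, 2, 3, 6, 7] / [4, 8] / [5, 9];  Q = [1, 2, 5, 7, 8] / [3, 6] / [4, 9]
Final shape: (5, 2, 2).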